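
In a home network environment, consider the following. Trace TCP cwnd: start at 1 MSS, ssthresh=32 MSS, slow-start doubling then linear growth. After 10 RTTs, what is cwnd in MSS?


RTT 0: cwnd = 1 MSS (initial)
RTT 1: cwnd = 2 MSS (slow start, doubled)
RTT 2: cwnd = 4 MSS (slow start, doubled)
RTT 3: cwnd = 8 MSS (slow start, doubled)
RTT 4: cwnd = 16 MSS (slow start, doubled)
RTT 5: cwnd = 32 MSS (slow start, doubled)
RTT 6: cwnd = 33 MSS (congestion avoidance, +1)
RTT 7: cwnd = 34 MSS (congestion avoidance, +1)
RTT 8: cwnd = 35 MSS (congestion avoidance, +1)
RTT 9: cwnd = 36 MSS (congestion avoidance, +1)
RTT 10: cwnd = 37 MSS (congestion avoidance, +1)

37


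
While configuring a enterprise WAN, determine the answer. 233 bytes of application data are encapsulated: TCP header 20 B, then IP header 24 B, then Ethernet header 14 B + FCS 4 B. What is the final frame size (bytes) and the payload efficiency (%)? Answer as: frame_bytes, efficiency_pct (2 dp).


TCP segment = 233 + 20 = 253 B
IP packet = 253 + 24 = 277 B
Ethernet frame = 277 + 14 + 4 = 295 B
Efficiency = app / frame = 233 / 295 = 0.789831 = 78.9831% -> 78.98% (2 dp)

295, 78.98


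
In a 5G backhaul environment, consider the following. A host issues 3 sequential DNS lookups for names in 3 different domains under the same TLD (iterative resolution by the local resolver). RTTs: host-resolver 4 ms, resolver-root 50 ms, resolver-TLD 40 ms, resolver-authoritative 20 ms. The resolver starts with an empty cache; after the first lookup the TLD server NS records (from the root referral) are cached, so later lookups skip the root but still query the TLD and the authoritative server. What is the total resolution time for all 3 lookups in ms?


Lookup 1 (cold cache): local + root + TLD + auth = 4 + 50 + 40 + 20 = 114 ms
Lookups 2..3 (TLD NS cached -> skip root; new domain -> still ask TLD and auth): local + TLD + auth = 4 + 40 + 20 = 64 ms each
Remaining 2 lookups: 2 * 64 = 128 ms
Total = 114 + 128 = 242 ms

242


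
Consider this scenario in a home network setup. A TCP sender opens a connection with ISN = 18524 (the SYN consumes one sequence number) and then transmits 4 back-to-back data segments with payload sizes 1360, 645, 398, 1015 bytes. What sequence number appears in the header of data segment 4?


The SYN occupies sequence number ISN = 18524, so the first data byte is ISN + 1 = 18525.
SEQ of data segment i = (ISN + 1) + sum of payload sizes of segments 1..i-1.
Segment 1: SEQ = 18525, payload = 1360 bytes
Segment 2: SEQ = 19885, payload = 645 bytes
Segment 3: SEQ = 20530, payload = 398 bytes
Segment 4: SEQ = 20928, payload = 1015 bytes
SEQ of segment 4 = 18525 + 1360 + 645 + 398 = 20928

20928


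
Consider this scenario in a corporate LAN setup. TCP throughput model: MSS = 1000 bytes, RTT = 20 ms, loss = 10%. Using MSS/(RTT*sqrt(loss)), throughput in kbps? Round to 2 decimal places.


Given: MSS = 1000 bytes, RTT = 20 ms, loss = 10%
RTT in seconds = 20 / 1000 = 0.02
Loss rate = 10% = 0.1
sqrt(loss) = sqrt(0.1) = 0.316227766017
Throughput (bytes/s) = 1000 / (0.02 * 0.316227766017) = 158113.8830
Throughput (kbps) = 158113.8830 * 8 / 1000 = 1264.911064 -> 1264.91 kbps (2 dp)

1264.91


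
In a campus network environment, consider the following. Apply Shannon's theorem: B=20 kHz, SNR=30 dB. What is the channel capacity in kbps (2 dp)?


Given: B = 20 kHz, SNR = 30 dB
SNR linear = 10^(30/10) = 1000
1 + SNR = 1001
log2(1001) = 9.9672262588
C = 20 * 1000 * 9.9672262588 = 199344.5252 bps
C = 199.344525 kbps -> 199.34 kbps (2 dp)

199.34


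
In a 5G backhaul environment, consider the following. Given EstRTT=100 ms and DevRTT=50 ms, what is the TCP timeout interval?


Given: EstRTT = 100 ms, DevRTT = 50 ms
Timeout = EstRTT + 4 * DevRTT
4 * DevRTT = 4 * 50 = 200
Timeout = 100 + 200 = 300 ms

300


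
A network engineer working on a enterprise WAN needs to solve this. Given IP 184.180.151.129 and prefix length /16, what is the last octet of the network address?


Given: IP = 184.180.151.129, prefix = /16
Subnet mask = 255.255.0.0
Last octet of IP: 129
Last octet of mask: 0
Network last octet = 129 AND 0 = 0

0


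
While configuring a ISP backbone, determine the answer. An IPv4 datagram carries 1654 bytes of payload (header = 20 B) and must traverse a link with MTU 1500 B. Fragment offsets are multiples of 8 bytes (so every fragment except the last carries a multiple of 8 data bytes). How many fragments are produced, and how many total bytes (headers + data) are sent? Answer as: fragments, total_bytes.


Max data per non-final fragment = floor((MTU - header)/8)*8 = floor((1500 - 20)/8)*8 = floor(1480/8)*8 = 1480 B
Final fragment needs no 8-byte alignment: it can carry up to MTU - header = 1480 B
Non-final fragments needed = ceil((payload - 1480) / 1480) = ceil(174/1480) = ceil(0.1176) = 1
Number of fragments = 1 + 1 = 2
Fragment sizes (data): 1 * 1480 B + 174 B (last, 174 <= 1480 OK)
Total bytes sent = payload + n_frags * header = 1654 + 2*20 = 1654 + 40 = 1694 B

2, 1694


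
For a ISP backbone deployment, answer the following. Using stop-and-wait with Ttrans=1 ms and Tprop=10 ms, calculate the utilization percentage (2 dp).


Given: Ttrans = 1 ms, Tprop = 10 ms
RTT = 2 * Tprop = 2 * 10 = 20 ms
U = Ttrans / (Ttrans + RTT)
U = 1 / (1 + 20)
U = 1 / 21 = 0.047619
U% = 4.76%

4.76


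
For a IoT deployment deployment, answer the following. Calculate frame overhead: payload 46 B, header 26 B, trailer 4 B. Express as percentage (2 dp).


Given: payload = 46 B, header = 26 B, trailer = 4 B
Overhead bytes = header + trailer = 26 + 4 = 30
Total frame = payload + overhead = 46 + 30 = 76
Overhead % = 30 / 76 * 100 = 39.4737% -> 39.47% (2 dp)

39.47


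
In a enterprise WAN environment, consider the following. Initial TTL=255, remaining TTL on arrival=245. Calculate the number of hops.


Given: initial TTL = 255, received TTL = 245
Hops = initial TTL - received TTL
Hops = 255 - 245 = 10

10


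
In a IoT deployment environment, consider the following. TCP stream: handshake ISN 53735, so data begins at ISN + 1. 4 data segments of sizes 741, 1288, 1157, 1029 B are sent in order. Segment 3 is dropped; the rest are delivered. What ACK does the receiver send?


SYN uses sequence number 53735; first data byte = ISN + 1 = 53736.
Segment 1: SEQ = 53736, len = 741 B, covers [53736, 54476]
Segment 2: SEQ = 54477, len = 1288 B, covers [54477, 55764]
Segment 3: SEQ = 55765, len = 1157 B, covers [55765, 56921] [LOST]
Segment 4: SEQ = 56922, len = 1029 B, covers [56922, 57950]
In-order data received: bytes [53736, 55764] (segments 1..2).
Segment 3 missing -> gap begins at byte 55765; later segments buffered out of order.
Cumulative ACK = next expected in-order byte = 53736 + 741 + 1288 = 55765

55765


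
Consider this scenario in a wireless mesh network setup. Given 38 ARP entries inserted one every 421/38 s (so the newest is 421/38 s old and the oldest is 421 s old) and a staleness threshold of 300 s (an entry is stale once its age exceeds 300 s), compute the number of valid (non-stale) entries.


Ages are k * 421/38 s for k = 1..38 (spacing = 11.0789 s).
Entry k is valid iff k * 421/38 <= 300 iff k <= 38 * 300 / 421 = 27.0784
n_valid = floor(27.0784) = 27
(n_stale = 38 - 27 = 11)

27


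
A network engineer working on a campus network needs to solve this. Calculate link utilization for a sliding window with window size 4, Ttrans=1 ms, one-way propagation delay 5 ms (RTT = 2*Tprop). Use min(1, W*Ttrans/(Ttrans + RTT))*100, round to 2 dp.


Given: W = 4, Ttrans = 1 ms, RTT = 10 ms (= 2 * Tprop, Tprop = 5 ms)
Cycle time = Ttrans + RTT = 1 + 10 = 11 ms (first packet sent until its ACK returns)
W * Ttrans = 4 * 1 = 4 ms of sending per cycle
W * Ttrans / (Ttrans + RTT) = 4 / 11 = 0.363636
U = min(1, 0.363636) = 0.363636
U% = 36.36%

36.36


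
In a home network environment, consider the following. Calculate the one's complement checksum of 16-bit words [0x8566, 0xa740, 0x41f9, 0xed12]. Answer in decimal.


Given words: [0x8566, 0xa740, 0x41f9, 0xed12]
Step 1: Sum all words
Raw sum = 34150 + 42816 + 16889 + 60690 = 154545
Step 2: Fold carry: (23473 + 2) = 23475
One's complement = ~23475 & 0xFFFF = 42060

42060


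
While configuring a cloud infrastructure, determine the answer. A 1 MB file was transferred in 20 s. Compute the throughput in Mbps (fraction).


Given: file = 1 MB, time = 20 s
File in Mb = 1 * 8 = 8 Mb
Throughput = 8 / 20 Mbps
Throughput = 2/5 Mbps

2/5


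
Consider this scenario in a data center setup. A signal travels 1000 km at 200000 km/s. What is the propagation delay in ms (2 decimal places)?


Given: distance = 1000 km, speed = 200000 km/s
Delay = distance / speed = 1000 / 200000 seconds
Delay in ms = 1000 * 1000 / 200000
Delay = 5.0000 ms
Rounded to 2 dp = 5.00 ms

5.00


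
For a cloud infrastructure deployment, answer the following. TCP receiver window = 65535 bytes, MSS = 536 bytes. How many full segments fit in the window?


Given: RWND = 65535 bytes, MSS = 536 bytes
Full segments = floor(RWND / MSS)
Full segments = floor(65535 / 536)
Full segments = floor(122.2668) = 122

122


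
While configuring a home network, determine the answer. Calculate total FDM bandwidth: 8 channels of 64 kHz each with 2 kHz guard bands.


Given: 8 channels, 64 kHz each, guard = 2 kHz
Channel bandwidth = 8 * 64 = 512 kHz
Guard bands = 7 gaps * 2 kHz = 14 kHz
Total = 512 + 14 = 526 kHz

526


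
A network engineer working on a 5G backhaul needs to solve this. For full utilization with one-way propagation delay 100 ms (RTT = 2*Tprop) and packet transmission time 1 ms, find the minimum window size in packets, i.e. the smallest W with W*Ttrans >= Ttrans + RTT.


Given: Ttrans = 1 ms, RTT = 200 ms (= 2 * Tprop, Tprop = 100 ms)
Time until first ACK returns = Ttrans + RTT = 1 + 200 = 201 ms
Need W * Ttrans >= Ttrans + RTT  ->  W >= (Ttrans + RTT) / Ttrans
(Ttrans + RTT) / Ttrans = 201 / 1 = 201
W_min = ceil(201) = 201

201


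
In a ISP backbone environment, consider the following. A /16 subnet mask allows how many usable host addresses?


Given: subnet mask /16
Host bits = 32 - 16 = 16
Total addresses = 2^16 = 65536
Usable hosts = 65536 - 2 (network + broadcast) = 65534

65534


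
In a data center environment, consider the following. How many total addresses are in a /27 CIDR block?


Given: CIDR prefix /27
Host bits = 32 - 27 = 5
Total addresses = 2^5 = 32

32


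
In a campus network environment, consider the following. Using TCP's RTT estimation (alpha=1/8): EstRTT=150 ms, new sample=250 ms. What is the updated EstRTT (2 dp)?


Given: EstRTT = 150 ms, SampleRTT = 250 ms, alpha = 1/8
New EstRTT = (1 - alpha) * EstRTT + alpha * SampleRTT
(7/8) * 150 = 131.25
(1/8) * 250 = 31.25
New EstRTT = 131.25 + 31.25 = 162.5 ms -> 162.50 ms (2 dp)

162.50


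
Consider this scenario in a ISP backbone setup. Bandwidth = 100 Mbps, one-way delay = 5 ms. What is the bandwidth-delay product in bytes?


Given: bandwidth = 100 Mbps, delay = 5 ms
BDP in bits = 100 * 10^6 * 5 / 1000
BDP in bits = 500000
BDP in bytes = 500000 / 8 = 62500

62500


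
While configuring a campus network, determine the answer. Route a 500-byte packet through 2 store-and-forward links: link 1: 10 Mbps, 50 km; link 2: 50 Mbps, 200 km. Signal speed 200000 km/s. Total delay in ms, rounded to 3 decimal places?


Packet = 500 bytes = 4000 bits. Store-and-forward: sum (t_trans + t_prop) per link.
Link 1: t_trans = 4000/(10*10^6) s = 0.4000 ms; t_prop = 50/200000 s = 0.2500 ms; subtotal = 0.6500 ms
Link 2: t_trans = 4000/(50*10^6) s = 0.0800 ms; t_prop = 200/200000 s = 1.0000 ms; subtotal = 1.0800 ms
End-to-end = 0.6500 + 1.0800 = 1.7300 ms -> 1.730 ms (3 dp)

1.730


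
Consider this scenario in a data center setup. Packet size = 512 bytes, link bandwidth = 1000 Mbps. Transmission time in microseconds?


Given: packet = 512 bytes, bandwidth = 1000 Mbps
Packet in bits = 512 * 8 = 4096 bits
Bandwidth = 1000 * 10^6 = 1000000000 bps
Time = 4096 / 1000000000 seconds
Time in us = 4096 * 10^6 / 1000000000 = 4.096

4.096


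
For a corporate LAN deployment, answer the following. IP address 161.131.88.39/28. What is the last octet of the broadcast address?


Given: IP = 161.131.88.39, prefix = /28
Host bits = 32 - 28 = 4
Network last octet = 39 AND mask = 32
Host part size = 2^4 - 1 = 15
Broadcast last octet = 32 OR 15 = 47

47


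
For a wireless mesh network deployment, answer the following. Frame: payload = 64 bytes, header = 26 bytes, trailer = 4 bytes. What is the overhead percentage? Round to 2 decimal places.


Given: payload = 64 B, header = 26 B, trailer = 4 B
Overhead bytes = header + trailer = 26 + 4 = 30
Total frame = payload + overhead = 64 + 30 = 94
Overhead % = 30 / 94 * 100 = 31.9149% -> 31.91% (2 dp)

31.91


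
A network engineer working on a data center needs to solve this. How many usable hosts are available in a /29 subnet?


Given: subnet mask /29
Host bits = 32 - 29 = 3
Total addresses = 2^3 = 8
Usable hosts = 8 - 2 (network + broadcast) = 6

6


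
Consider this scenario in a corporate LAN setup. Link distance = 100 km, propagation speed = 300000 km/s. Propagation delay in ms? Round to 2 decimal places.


Given: distance = 100 km, speed = 300000 km/s
Delay = distance / speed = 100 / 300000 seconds
Delay in ms = 100 * 1000 / 300000
Delay = 0.3333 ms
Rounded to 2 dp = 0.33 ms

0.33


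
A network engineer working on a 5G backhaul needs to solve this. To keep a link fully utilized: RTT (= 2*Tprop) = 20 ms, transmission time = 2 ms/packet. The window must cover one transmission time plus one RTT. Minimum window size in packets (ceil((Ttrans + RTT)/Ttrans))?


Given: Ttrans = 2 ms, RTT = 20 ms (= 2 * Tprop, Tprop = 10 ms)
Time until first ACK returns = Ttrans + RTT = 2 + 20 = 22 ms
Need W * Ttrans >= Ttrans + RTT  ->  W >= (Ttrans + RTT) / Ttrans
(Ttrans + RTT) / Ttrans = 22 / 2 = 11
W_min = ceil(11) = 11

11


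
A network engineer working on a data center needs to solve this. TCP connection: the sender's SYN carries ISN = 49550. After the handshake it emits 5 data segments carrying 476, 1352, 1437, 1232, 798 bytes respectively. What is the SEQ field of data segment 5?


The SYN occupies sequence number ISN = 49550, so the first data byte is ISN + 1 = 49551.
SEQ of data segment i = (ISN + 1) + sum of payload sizes of segments 1..i-1.
Segment 1: SEQ = 49551, payload = 476 bytes
Segment 2: SEQ = 50027, payload = 1352 bytes
Segment 3: SEQ = 51379, payload = 1437 bytes
Segment 4: SEQ = 52816, payload = 1232 bytes
Segment 5: SEQ = 54048, payload = 798 bytes
SEQ of segment 5 = 49551 + 476 + 1352 + 1437 + 1232 = 54048

54048


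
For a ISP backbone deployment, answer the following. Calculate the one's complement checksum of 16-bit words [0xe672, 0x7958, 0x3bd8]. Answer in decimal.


Given words: [0xe672, 0x7958, 0x3bd8]
Step 1: Sum all words
Raw sum = 58994 + 31064 + 15320 = 105378
Step 2: Fold carry: (39842 + 1) = 39843
One's complement = ~39843 & 0xFFFF = 25692

25692


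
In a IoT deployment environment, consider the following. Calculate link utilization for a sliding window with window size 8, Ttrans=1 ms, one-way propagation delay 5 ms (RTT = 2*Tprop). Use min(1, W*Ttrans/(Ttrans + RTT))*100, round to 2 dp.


Given: W = 8, Ttrans = 1 ms, RTT = 10 ms (= 2 * Tprop, Tprop = 5 ms)
Cycle time = Ttrans + RTT = 1 + 10 = 11 ms (first packet sent until its ACK returns)
W * Ttrans = 8 * 1 = 8 ms of sending per cycle
W * Ttrans / (Ttrans + RTT) = 8 / 11 = 0.727273
U = min(1, 0.727273) = 0.727273
U% = 72.73%

72.73


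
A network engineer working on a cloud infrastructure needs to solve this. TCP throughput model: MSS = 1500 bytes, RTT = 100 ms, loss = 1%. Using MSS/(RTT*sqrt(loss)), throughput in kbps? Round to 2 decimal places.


Given: MSS = 1500 bytes, RTT = 100 ms, loss = 1%
RTT in seconds = 100 / 1000 = 0.1
Loss rate = 1% = 0.01
sqrt(loss) = sqrt(0.01) = 0.1
Throughput (bytes/s) = 1500 / (0.1 * 0.1) = 150000.0000
Throughput (kbps) = 150000.0000 * 8 / 1000 = 1200.000000 -> 1200.00 kbps (2 dp)

1200.00


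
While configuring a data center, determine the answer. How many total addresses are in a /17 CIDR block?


Given: CIDR prefix /17
Host bits = 32 - 17 = 15
Total addresses = 2^15 = 32768

32768


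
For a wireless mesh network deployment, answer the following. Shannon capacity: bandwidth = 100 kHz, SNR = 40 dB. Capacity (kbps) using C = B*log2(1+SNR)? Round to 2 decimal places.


Given: B = 100 kHz, SNR = 40 dB
SNR linear = 10^(40/10) = 10000
1 + SNR = 10001
log2(10001) = 13.2878566418
C = 100 * 1000 * 13.2878566418 = 1328785.6642 bps
C = 1328.785664 kbps -> 1328.79 kbps (2 dp)

1328.79


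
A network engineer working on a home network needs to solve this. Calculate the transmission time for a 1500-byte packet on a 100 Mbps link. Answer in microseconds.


Given: packet = 1500 bytes, bandwidth = 100 Mbps
Packet in bits = 1500 * 8 = 12000 bits
Bandwidth = 100 * 10^6 = 100000000 bps
Time = 12000 / 100000000 seconds
Time in us = 12000 * 10^6 / 100000000 = 120

120


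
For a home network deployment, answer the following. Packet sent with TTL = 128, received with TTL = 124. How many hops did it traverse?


Given: initial TTL = 128, received TTL = 124
Hops = initial TTL - received TTL
Hops = 128 - 124 = 4

4


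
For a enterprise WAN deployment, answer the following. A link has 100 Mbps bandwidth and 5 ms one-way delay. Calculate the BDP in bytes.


Given: bandwidth = 100 Mbps, delay = 5 ms
BDP in bits = 100 * 10^6 * 5 / 1000
BDP in bits = 500000
BDP in bytes = 500000 / 8 = 62500

62500


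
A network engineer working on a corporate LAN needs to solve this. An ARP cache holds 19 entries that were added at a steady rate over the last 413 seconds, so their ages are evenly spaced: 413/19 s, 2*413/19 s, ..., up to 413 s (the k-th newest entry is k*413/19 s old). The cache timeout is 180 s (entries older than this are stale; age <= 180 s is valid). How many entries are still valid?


Ages are k * 413/19 s for k = 1..19 (spacing = 21.7368 s).
Entry k is valid iff k * 413/19 <= 180 iff k <= 19 * 180 / 413 = 8.2809
n_valid = floor(8.2809) = 8
(n_stale = 19 - 8 = 11)

8


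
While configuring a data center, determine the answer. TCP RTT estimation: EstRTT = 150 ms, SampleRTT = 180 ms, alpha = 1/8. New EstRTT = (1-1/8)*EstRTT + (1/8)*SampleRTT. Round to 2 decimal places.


Given: EstRTT = 150 ms, SampleRTT = 180 ms, alpha = 1/8
New EstRTT = (1 - alpha) * EstRTT + alpha * SampleRTT
(7/8) * 150 = 131.25
(1/8) * 180 = 22.5
New EstRTT = 131.25 + 22.5 = 153.75 ms -> 153.75 ms (2 dp)

153.75


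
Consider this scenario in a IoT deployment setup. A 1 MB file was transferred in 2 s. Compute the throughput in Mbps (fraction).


Given: file = 1 MB, time = 2 s
File in Mb = 1 * 8 = 8 Mb
Throughput = 8 / 2 Mbps
Throughput = 4 Mbps

4


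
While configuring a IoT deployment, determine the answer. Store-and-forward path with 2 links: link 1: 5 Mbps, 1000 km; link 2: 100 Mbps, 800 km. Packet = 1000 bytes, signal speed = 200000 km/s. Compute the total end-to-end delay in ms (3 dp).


Packet = 1000 bytes = 8000 bits. Store-and-forward: sum (t_trans + t_prop) per link.
Link 1: t_trans = 8000/(5*10^6) s = 1.6000 ms; t_prop = 1000/200000 s = 5.0000 ms; subtotal = 6.6000 ms
Link 2: t_trans = 8000/(100*10^6) s = 0.0800 ms; t_prop = 800/200000 s = 4.0000 ms; subtotal = 4.0800 ms
End-to-end = 6.6000 + 4.0800 = 10.6800 ms -> 10.680 ms (3 dp)

10.680


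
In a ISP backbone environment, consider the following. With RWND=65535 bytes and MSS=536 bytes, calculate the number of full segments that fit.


Given: RWND = 65535 bytes, MSS = 536 bytes
Full segments = floor(RWND / MSS)
Full segments = floor(65535 / 536)
Full segments = floor(122.2668) = 122

122


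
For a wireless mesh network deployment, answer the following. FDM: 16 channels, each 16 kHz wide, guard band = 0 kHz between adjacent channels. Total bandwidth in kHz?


Given: 16 channels, 16 kHz each, guard = 0 kHz
Channel bandwidth = 16 * 16 = 256 kHz
Guard bands = 15 gaps * 0 kHz = 0 kHz
Total = 256 + 0 = 256 kHz

256


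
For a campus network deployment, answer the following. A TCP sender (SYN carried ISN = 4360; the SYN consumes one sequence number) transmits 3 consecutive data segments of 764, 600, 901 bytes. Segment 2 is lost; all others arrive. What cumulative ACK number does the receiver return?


SYN uses sequence number 4360; first data byte = ISN + 1 = 4361.
Segment 1: SEQ = 4361, len = 764 B, covers [4361, 5124]
Segment 2: SEQ = 5125, len = 600 B, covers [5125, 5724] [LOST]
Segment 3: SEQ = 5725, len = 901 B, covers [5725, 6625]
In-order data received: bytes [4361, 5124] (segments 1..1).
Segment 2 missing -> gap begins at byte 5125; later segments buffered out of order.
Cumulative ACK = next expected in-order byte = 4361 + 764 = 5125

5125


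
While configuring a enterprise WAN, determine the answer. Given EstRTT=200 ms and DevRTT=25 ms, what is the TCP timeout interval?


Given: EstRTT = 200 ms, DevRTT = 25 ms
Timeout = EstRTT + 4 * DevRTT
4 * DevRTT = 4 * 25 = 100
Timeout = 200 + 100 = 300 ms

300


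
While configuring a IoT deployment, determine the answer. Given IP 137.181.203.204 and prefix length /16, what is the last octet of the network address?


Given: IP = 137.181.203.204, prefix = /16
Subnet mask = 255.255.0.0
Last octet of IP: 204
Last octet of mask: 0
Network last octet = 204 AND 0 = 0

0


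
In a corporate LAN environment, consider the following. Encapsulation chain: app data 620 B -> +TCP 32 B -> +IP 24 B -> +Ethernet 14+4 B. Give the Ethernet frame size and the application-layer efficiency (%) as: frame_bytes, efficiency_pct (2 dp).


TCP segment = 620 + 32 = 652 B
IP packet = 652 + 24 = 676 B
Ethernet frame = 676 + 14 + 4 = 694 B
Efficiency = app / frame = 620 / 694 = 0.893372 = 89.3372% -> 89.34% (2 dp)

694, 89.34


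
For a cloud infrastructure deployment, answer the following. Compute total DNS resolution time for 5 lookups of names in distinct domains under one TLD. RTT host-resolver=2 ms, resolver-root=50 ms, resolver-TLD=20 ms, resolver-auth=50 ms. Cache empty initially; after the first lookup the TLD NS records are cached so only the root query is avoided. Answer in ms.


Lookup 1 (cold cache): local + root + TLD + auth = 2 + 50 + 20 + 50 = 122 ms
Lookups 2..5 (TLD NS cached -> skip root; new domain -> still ask TLD and auth): local + TLD + auth = 2 + 20 + 50 = 72 ms each
Remaining 4 lookups: 4 * 72 = 288 ms
Total = 122 + 288 = 410 ms

410


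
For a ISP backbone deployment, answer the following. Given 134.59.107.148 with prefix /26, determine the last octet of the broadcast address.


Given: IP = 134.59.107.148, prefix = /26
Host bits = 32 - 26 = 6
Network last octet = 148 AND mask = 128
Host part size = 2^6 - 1 = 63
Broadcast last octet = 128 OR 63 = 191

191


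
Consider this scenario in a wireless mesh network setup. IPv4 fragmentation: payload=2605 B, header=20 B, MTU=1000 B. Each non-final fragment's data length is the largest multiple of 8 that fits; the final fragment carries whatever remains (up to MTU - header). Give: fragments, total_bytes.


Max data per non-final fragment = floor((MTU - header)/8)*8 = floor((1000 - 20)/8)*8 = floor(980/8)*8 = 976 B
Final fragment needs no 8-byte alignment: it can carry up to MTU - header = 980 B
Non-final fragments needed = ceil((payload - 980) / 976) = ceil(1625/976) = ceil(1.6650) = 2
Number of fragments = 2 + 1 = 3
Fragment sizes (data): 2 * 976 B + 653 B (last, 653 <= 980 OK)
Total bytes sent = payload + n_frags * header = 2605 + 3*20 = 2605 + 60 = 2665 B

3, 2665


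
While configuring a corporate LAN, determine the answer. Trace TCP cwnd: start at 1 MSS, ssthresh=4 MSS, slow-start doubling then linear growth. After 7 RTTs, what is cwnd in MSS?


RTT 0: cwnd = 1 MSS (initial)
RTT 1: cwnd = 2 MSS (slow start, doubled)
RTT 2: cwnd = 4 MSS (slow start, doubled)
RTT 3: cwnd = 5 MSS (congestion avoidance, +1)
RTT 4: cwnd = 6 MSS (congestion avoidance, +1)
RTT 5: cwnd = 7 MSS (congestion avoidance, +1)
RTT 6: cwnd = 8 MSS (congestion avoidance, +1)
RTT 7: cwnd = 9 MSS (congestion avoidance, +1)

9


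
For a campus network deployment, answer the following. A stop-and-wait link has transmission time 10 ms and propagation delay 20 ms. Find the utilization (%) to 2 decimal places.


Given: Ttrans = 10 ms, Tprop = 20 ms
RTT = 2 * Tprop = 2 * 20 = 40 ms
U = Ttrans / (Ttrans + RTT)
U = 10 / (10 + 40)
U = 10 / 50 = 0.2
U% = 20.00%

20.00


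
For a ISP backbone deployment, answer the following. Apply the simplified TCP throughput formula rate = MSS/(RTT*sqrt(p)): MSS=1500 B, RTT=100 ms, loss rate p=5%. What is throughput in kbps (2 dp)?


Given: MSS = 1500 bytes, RTT = 100 ms, loss = 5%
RTT in seconds = 100 / 1000 = 0.1
Loss rate = 5% = 0.05
sqrt(loss) = sqrt(0.05) = 0.223606797750
Throughput (bytes/s) = 1500 / (0.1 * 0.223606797750) = 67082.0393
Throughput (kbps) = 67082.0393 * 8 / 1000 = 536.656315 -> 536.66 kbps (2 dp)

536.66


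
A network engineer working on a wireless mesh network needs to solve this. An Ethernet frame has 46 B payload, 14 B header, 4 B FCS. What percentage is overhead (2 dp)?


Given: payload = 46 B, header = 14 B, trailer = 4 B
Overhead bytes = header + trailer = 14 + 4 = 18
Total frame = payload + overhead = 46 + 18 = 64
Overhead % = 18 / 64 * 100 = 28.1250% -> 28.13% (2 dp)

28.13


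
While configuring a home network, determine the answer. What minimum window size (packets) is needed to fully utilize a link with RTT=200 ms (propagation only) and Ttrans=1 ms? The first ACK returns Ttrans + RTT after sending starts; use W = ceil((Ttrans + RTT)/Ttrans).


Given: Ttrans = 1 ms, RTT = 200 ms (= 2 * Tprop, Tprop = 100 ms)
Time until first ACK returns = Ttrans + RTT = 1 + 200 = 201 ms
Need W * Ttrans >= Ttrans + RTT  ->  W >= (Ttrans + RTT) / Ttrans
(Ttrans + RTT) / Ttrans = 201 / 1 = 201
W_min = ceil(201) = 201

201


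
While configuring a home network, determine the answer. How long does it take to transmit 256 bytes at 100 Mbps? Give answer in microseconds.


Given: packet = 256 bytes, bandwidth = 100 Mbps
Packet in bits = 256 * 8 = 2048 bits
Bandwidth = 100 * 10^6 = 100000000 bps
Time = 2048 / 100000000 seconds
Time in us = 2048 * 10^6 / 100000000 = 20.48

20.48


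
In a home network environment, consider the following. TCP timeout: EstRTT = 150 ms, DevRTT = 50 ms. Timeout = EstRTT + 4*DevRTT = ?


Given: EstRTT = 150 ms, DevRTT = 50 ms
Timeout = EstRTT + 4 * DevRTT
4 * DevRTT = 4 * 50 = 200
Timeout = 150 + 200 = 350 ms

350


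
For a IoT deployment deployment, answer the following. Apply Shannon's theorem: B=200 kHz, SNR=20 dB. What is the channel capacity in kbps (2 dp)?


Given: B = 200 kHz, SNR = 20 dB
SNR linear = 10^(20/10) = 100
1 + SNR = 101
log2(101) = 6.6582114828
C = 200 * 1000 * 6.6582114828 = 1331642.2966 bps
C = 1331.642297 kbps -> 1331.64 kbps (2 dp)

1331.64


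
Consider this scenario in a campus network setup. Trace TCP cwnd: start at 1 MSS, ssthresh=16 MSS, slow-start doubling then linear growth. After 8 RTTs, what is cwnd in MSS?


RTT 0: cwnd = 1 MSS (initial)
RTT 1: cwnd = 2 MSS (slow start, doubled)
RTT 2: cwnd = 4 MSS (slow start, doubled)
RTT 3: cwnd = 8 MSS (slow start, doubled)
RTT 4: cwnd = 16 MSS (slow start, doubled)
RTT 5: cwnd = 17 MSS (congestion avoidance, +1)
RTT 6: cwnd = 18 MSS (congestion avoidance, +1)
RTT 7: cwnd = 19 MSS (congestion avoidance, +1)
RTT 8: cwnd = 20 MSS (congestion avoidance, +1)

20


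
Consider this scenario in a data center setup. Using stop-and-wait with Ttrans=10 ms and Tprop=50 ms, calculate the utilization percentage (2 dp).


Given: Ttrans = 10 ms, Tprop = 50 ms
RTT = 2 * Tprop = 2 * 50 = 100 ms
U = Ttrans / (Ttrans + RTT)
U = 10 / (10 + 100)
U = 10 / 110 = 0.090909
U% = 9.09%

9.09


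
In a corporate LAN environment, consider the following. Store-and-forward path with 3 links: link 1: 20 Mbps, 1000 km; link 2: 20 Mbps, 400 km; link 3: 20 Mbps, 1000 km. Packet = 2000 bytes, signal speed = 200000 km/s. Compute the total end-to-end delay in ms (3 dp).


Packet = 2000 bytes = 16000 bits. Store-and-forward: sum (t_trans + t_prop) per link.
Link 1: t_trans = 16000/(20*10^6) s = 0.8000 ms; t_prop = 1000/200000 s = 5.0000 ms; subtotal = 5.8000 ms
Link 2: t_trans = 16000/(20*10^6) s = 0.8000 ms; t_prop = 400/200000 s = 2.0000 ms; subtotal = 2.8000 ms
Link 3: t_trans = 16000/(20*10^6) s = 0.8000 ms; t_prop = 1000/200000 s = 5.0000 ms; subtotal = 5.8000 ms
End-to-end = 5.8000 + 2.8000 + 5.8000 = 14.4000 ms -> 14.400 ms (3 dp)

14.400


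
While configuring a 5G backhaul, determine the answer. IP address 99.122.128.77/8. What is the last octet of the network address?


Given: IP = 99.122.128.77, prefix = /8
Subnet mask = 255.0.0.0
Last octet of IP: 77
Last octet of mask: 0
Network last octet = 77 AND 0 = 0

0


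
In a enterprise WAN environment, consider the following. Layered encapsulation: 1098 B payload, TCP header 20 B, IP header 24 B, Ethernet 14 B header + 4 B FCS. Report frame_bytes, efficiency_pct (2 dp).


TCP segment = 1098 + 20 = 1118 B
IP packet = 1118 + 24 = 1142 B
Ethernet frame = 1142 + 14 + 4 = 1160 B
Efficiency = app / frame = 1098 / 1160 = 0.946552 = 94.6552% -> 94.66% (2 dp)

1160, 94.66


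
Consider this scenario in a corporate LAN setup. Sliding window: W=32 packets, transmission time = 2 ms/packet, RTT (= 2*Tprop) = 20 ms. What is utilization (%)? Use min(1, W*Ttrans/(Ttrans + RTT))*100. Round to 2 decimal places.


Given: W = 32, Ttrans = 2 ms, RTT = 20 ms (= 2 * Tprop, Tprop = 10 ms)
Cycle time = Ttrans + RTT = 2 + 20 = 22 ms (first packet sent until its ACK returns)
W * Ttrans = 32 * 2 = 64 ms of sending per cycle
W * Ttrans / (Ttrans + RTT) = 64 / 22 = 2.909091
U = min(1, 2.909091) = 1.000000
U% = 100.00%

100.00


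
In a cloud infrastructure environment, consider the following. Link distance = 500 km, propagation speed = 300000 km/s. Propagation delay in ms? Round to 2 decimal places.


Given: distance = 500 km, speed = 300000 km/s
Delay = distance / speed = 500 / 300000 seconds
Delay in ms = 500 * 1000 / 300000
Delay = 1.6667 ms
Rounded to 2 dp = 1.67 ms

1.67


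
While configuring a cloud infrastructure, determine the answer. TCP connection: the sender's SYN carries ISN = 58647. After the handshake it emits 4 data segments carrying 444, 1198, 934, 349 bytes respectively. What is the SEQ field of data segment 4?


The SYN occupies sequence number ISN = 58647, so the first data byte is ISN + 1 = 58648.
SEQ of data segment i = (ISN + 1) + sum of payload sizes of segments 1..i-1.
Segment 1: SEQ = 58648, payload = 444 bytes
Segment 2: SEQ = 59092, payload = 1198 bytes
Segment 3: SEQ = 60290, payload = 934 bytes
Segment 4: SEQ = 61224, payload = 349 bytes
SEQ of segment 4 = 58648 + 444 + 1198 + 934 = 61224

61224


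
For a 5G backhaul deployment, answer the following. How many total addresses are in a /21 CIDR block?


Given: CIDR prefix /21
Host bits = 32 - 21 = 11
Total addresses = 2^11 = 2048

2048


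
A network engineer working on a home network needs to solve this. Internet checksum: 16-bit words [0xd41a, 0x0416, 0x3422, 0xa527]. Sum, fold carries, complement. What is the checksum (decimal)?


Given words: [0xd41a, 0x0416, 0x3422, 0xa527]
Step 1: Sum all words
Raw sum = 54298 + 1046 + 13346 + 42279 = 110969
Step 2: Fold carry: (45433 + 1) = 45434
One's complement = ~45434 & 0xFFFF = 20101

20101


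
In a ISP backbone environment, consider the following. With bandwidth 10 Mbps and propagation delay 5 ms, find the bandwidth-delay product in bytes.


Given: bandwidth = 10 Mbps, delay = 5 ms
BDP in bits = 10 * 10^6 * 5 / 1000
BDP in bits = 50000
BDP in bytes = 50000 / 8 = 6250

6250


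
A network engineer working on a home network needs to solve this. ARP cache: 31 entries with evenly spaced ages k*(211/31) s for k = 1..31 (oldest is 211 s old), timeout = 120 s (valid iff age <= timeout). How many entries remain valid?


Ages are k * 211/31 s for k = 1..31 (spacing = 6.8065 s).
Entry k is valid iff k * 211/31 <= 120 iff k <= 31 * 120 / 211 = 17.6303
n_valid = floor(17.6303) = 17
(n_stale = 31 - 17 = 14)

17


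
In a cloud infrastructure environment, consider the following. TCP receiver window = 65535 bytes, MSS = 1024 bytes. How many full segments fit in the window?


Given: RWND = 65535 bytes, MSS = 1024 bytes
Full segments = floor(RWND / MSS)
Full segments = floor(65535 / 1024)
Full segments = floor(63.999) = 63

63


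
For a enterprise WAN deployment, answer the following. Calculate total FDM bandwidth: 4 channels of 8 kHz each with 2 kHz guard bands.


Given: 4 channels, 8 kHz each, guard = 2 kHz
Channel bandwidth = 4 * 8 = 32 kHz
Guard bands = 3 gaps * 2 kHz = 6 kHz
Total = 32 + 6 = 38 kHz

38


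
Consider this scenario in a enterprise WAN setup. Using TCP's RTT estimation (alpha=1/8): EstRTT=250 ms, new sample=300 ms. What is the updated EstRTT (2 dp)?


Given: EstRTT = 250 ms, SampleRTT = 300 ms, alpha = 1/8
New EstRTT = (1 - alpha) * EstRTT + alpha * SampleRTT
(7/8) * 250 = 218.75
(1/8) * 300 = 37.5
New EstRTT = 218.75 + 37.5 = 256.25 ms -> 256.25 ms (2 dp)

256.25


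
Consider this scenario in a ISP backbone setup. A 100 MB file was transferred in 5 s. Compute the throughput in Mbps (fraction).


Given: file = 100 MB, time = 5 s
File in Mb = 100 * 8 = 800 Mb
Throughput = 800 / 5 Mbps
Throughput = 160 Mbps

160


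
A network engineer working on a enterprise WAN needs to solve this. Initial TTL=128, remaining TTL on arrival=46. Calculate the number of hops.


Given: initial TTL = 128, received TTL = 46
Hops = initial TTL - received TTL
Hops = 128 - 46 = 82

82


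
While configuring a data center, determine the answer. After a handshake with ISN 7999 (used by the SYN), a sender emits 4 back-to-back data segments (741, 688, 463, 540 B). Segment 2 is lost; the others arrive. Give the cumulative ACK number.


SYN uses sequence number 7999; first data byte = ISN + 1 = 8000.
Segment 1: SEQ = 8000, len = 741 B, covers [8000, 8740]
Segment 2: SEQ = 8741, len = 688 B, covers [8741, 9428] [LOST]
Segment 3: SEQ = 9429, len = 463 B, covers [9429, 9891]
Segment 4: SEQ = 9892, len = 540 B, covers [9892, 10431]
In-order data received: bytes [8000, 8740] (segments 1..1).
Segment 2 missing -> gap begins at byte 8741; later segments buffered out of order.
Cumulative ACK = next expected in-order byte = 8000 + 741 = 8741

8741


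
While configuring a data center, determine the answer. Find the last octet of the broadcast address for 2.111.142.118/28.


Given: IP = 2.111.142.118, prefix = /28
Host bits = 32 - 28 = 4
Network last octet = 118 AND mask = 112
Host part size = 2^4 - 1 = 15
Broadcast last octet = 112 OR 15 = 127

127


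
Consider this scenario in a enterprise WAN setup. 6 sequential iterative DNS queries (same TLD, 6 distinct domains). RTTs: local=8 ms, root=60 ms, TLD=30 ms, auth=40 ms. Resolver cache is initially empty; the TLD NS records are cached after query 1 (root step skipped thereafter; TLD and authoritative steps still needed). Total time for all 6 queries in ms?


Lookup 1 (cold cache): local + root + TLD + auth = 8 + 60 + 30 + 40 = 138 ms
Lookups 2..6 (TLD NS cached -> skip root; new domain -> still ask TLD and auth): local + TLD + auth = 8 + 30 + 40 = 78 ms each
Remaining 5 lookups: 5 * 78 = 390 ms
Total = 138 + 390 = 528 ms

528


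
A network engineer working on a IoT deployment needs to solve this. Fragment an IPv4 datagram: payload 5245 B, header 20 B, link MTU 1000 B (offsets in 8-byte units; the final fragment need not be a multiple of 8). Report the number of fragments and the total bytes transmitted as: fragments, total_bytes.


Max data per non-final fragment = floor((MTU - header)/8)*8 = floor((1000 - 20)/8)*8 = floor(980/8)*8 = 976 B
Final fragment needs no 8-byte alignment: it can carry up to MTU - header = 980 B
Non-final fragments needed = ceil((payload - 980) / 976) = ceil(4265/976) = ceil(4.3699) = 5
Number of fragments = 5 + 1 = 6
Fragment sizes (data): 5 * 976 B + 365 B (last, 365 <= 980 OK)
Total bytes sent = payload + n_frags * header = 5245 + 6*20 = 5245 + 120 = 5365 B

6, 5365


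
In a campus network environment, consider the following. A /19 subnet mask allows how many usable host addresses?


Given: subnet mask /19
Host bits = 32 - 19 = 13
Total addresses = 2^13 = 8192
Usable hosts = 8192 - 2 (network + broadcast) = 8190

8190


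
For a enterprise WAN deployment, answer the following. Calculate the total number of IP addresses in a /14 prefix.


Given: CIDR prefix /14
Host bits = 32 - 14 = 18
Total addresses = 2^18 = 262144

262144


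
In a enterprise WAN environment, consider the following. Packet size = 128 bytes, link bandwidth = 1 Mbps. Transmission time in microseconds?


Given: packet = 128 bytes, bandwidth = 1 Mbps
Packet in bits = 128 * 8 = 1024 bits
Bandwidth = 1 * 10^6 = 1000000 bps
Time = 1024 / 1000000 seconds
Time in us = 1024 * 10^6 / 1000000 = 1024

1024


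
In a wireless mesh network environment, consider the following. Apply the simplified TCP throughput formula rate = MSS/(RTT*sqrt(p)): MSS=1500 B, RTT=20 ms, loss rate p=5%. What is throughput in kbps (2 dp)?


Given: MSS = 1500 bytes, RTT = 20 ms, loss = 5%
RTT in seconds = 20 / 1000 = 0.02
Loss rate = 5% = 0.05
sqrt(loss) = sqrt(0.05) = 0.223606797750
Throughput (bytes/s) = 1500 / (0.02 * 0.223606797750) = 335410.1966
Throughput (kbps) = 335410.1966 * 8 / 1000 = 2683.281573 -> 2683.28 kbps (2 dp)

2683.28


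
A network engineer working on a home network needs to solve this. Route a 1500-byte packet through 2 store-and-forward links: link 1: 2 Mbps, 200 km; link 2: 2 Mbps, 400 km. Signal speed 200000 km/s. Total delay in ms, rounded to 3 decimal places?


Packet = 1500 bytes = 12000 bits. Store-and-forward: sum (t_trans + t_prop) per link.
Link 1: t_trans = 12000/(2*10^6) s = 6.0000 ms; t_prop = 200/200000 s = 1.0000 ms; subtotal = 7.0000 ms
Link 2: t_trans = 12000/(2*10^6) s = 6.0000 ms; t_prop = 400/200000 s = 2.0000 ms; subtotal = 8.0000 ms
End-to-end = 7.0000 + 8.0000 = 15.0000 ms -> 15.000 ms (3 dp)

15.000


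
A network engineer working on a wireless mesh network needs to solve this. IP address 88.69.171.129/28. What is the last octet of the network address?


Given: IP = 88.69.171.129, prefix = /28
Subnet mask = 255.255.255.240
Last octet of IP: 129
Last octet of mask: 240
Network last octet = 129 AND 240 = 128

128


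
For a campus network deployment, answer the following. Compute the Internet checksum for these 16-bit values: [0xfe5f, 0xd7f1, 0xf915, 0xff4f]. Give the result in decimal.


Given words: [0xfe5f, 0xd7f1, 0xf915, 0xff4f]
Step 1: Sum all words
Raw sum = 65119 + 55281 + 63765 + 65359 = 249524
Step 2: Fold carry: (52916 + 3) = 52919
One's complement = ~52919 & 0xFFFF = 12616

12616


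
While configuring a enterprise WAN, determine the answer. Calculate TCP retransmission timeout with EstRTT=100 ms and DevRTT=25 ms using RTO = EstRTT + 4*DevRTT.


Given: EstRTT = 100 ms, DevRTT = 25 ms
Timeout = EstRTT + 4 * DevRTT
4 * DevRTT = 4 * 25 = 100
Timeout = 100 + 100 = 200 ms

200


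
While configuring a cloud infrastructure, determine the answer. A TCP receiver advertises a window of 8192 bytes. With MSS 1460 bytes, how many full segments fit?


Given: RWND = 8192 bytes, MSS = 1460 bytes
Full segments = floor(RWND / MSS)
Full segments = floor(8192 / 1460)
Full segments = floor(5.611) = 5

5


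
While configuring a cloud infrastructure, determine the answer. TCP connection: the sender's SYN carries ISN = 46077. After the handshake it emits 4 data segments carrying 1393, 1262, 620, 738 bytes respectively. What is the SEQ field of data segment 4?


The SYN occupies sequence number ISN = 46077, so the first data byte is ISN + 1 = 46078.
SEQ of data segment i = (ISN + 1) + sum of payload sizes of segments 1..i-1.
Segment 1: SEQ = 46078, payload = 1393 bytes
Segment 2: SEQ = 47471, payload = 1262 bytes
Segment 3: SEQ = 48733, payload = 620 bytes
Segment 4: SEQ = 49353, payload = 738 bytes
SEQ of segment 4 = 46078 + 1393 + 1262 + 620 = 49353

49353
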